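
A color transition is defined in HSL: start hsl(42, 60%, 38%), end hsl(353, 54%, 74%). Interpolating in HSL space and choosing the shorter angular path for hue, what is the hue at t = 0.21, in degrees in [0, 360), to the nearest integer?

Hue: 353 − 42 = 311°, but |311| > 180 so the shorter arc goes the other way: Δh = 311 − 360 = -49°.
H = 42 + 0.21 × (-49) = 31.71 → 32°

32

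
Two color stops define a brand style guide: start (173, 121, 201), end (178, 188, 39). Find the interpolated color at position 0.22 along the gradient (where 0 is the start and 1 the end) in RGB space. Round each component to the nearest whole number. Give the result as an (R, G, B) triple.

R = 173 + 0.22 × (178 − 173) = 173 + 0.22 × 5 = 174.1 → 174
G = 121 + 0.22 × (188 − 121) = 121 + 0.22 × 67 = 135.74 → 136
B = 201 + 0.22 × (39 − 201) = 201 + 0.22 × -162 = 165.36 → 165

(174, 136, 165)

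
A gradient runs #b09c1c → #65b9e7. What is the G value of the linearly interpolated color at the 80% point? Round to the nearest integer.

179

G₁ = 156 (from #b09c1c), G₂ = 185 (from #65b9e7).
G = 156 + 0.8 × (185 − 156) = 179.2 → 179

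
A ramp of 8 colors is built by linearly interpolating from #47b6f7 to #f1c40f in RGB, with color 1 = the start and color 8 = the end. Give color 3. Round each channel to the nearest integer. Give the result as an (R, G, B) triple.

With 8 swatches and endpoints inclusive, swatch 3 sits at t = (3 − 1)/(8 − 1) = 2/7 ≈ 0.2857.
#47b6f7 → (71, 182, 247); #f1c40f → (241, 196, 15).
R = 71 + 0.2857 × (241 − 71) = 119.569 → 120
G = 182 + 0.2857 × (196 − 182) = 186 → 186
B = 247 + 0.2857 × (15 − 247) = 180.718 → 181

(120, 186, 181)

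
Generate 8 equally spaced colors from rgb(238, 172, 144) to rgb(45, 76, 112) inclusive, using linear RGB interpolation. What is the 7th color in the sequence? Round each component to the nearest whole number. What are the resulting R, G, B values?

(73, 90, 117)

With 8 swatches and endpoints inclusive, swatch 7 sits at t = (7 − 1)/(8 − 1) = 6/7 ≈ 0.8571.
R = 238 + 0.8571 × (45 − 238) = 72.58 → 73
G = 172 + 0.8571 × (76 − 172) = 89.718 → 90
B = 144 + 0.8571 × (112 − 144) = 116.573 → 117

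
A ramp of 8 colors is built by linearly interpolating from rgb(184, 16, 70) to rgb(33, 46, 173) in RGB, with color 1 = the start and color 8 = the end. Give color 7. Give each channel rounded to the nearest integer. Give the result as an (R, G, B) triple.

(55, 42, 158)

With 8 swatches and endpoints inclusive, swatch 7 sits at t = (7 − 1)/(8 − 1) = 6/7 ≈ 0.8571.
R = 184 + 0.8571 × (33 − 184) = 54.578 → 55
G = 16 + 0.8571 × (46 − 16) = 41.713 → 42
B = 70 + 0.8571 × (173 − 70) = 158.281 → 158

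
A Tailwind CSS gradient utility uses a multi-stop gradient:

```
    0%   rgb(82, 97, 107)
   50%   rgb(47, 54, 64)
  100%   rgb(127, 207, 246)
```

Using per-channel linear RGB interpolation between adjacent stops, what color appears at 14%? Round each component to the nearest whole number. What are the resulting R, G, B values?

(72, 85, 95)

14% lies between the 0% and 50% stops, so the local fraction is t = (14 − 0)/(50 − 0) = 14/50 ≈ 0.28.
R = 82 + 0.28 × (47 − 82) = 72.2 → 72
G = 97 + 0.28 × (54 − 97) = 84.96 → 85
B = 107 + 0.28 × (64 − 107) = 94.96 → 95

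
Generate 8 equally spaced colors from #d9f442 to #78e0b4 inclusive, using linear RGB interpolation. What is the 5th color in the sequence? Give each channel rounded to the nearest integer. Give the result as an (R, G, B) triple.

(162, 233, 131)

With 8 swatches and endpoints inclusive, swatch 5 sits at t = (5 − 1)/(8 − 1) = 4/7 ≈ 0.5714.
#d9f442 → (217, 244, 66); #78e0b4 → (120, 224, 180).
R = 217 + 0.5714 × (120 − 217) = 161.574 → 162
G = 244 + 0.5714 × (224 − 244) = 232.572 → 233
B = 66 + 0.5714 × (180 − 66) = 131.14 → 131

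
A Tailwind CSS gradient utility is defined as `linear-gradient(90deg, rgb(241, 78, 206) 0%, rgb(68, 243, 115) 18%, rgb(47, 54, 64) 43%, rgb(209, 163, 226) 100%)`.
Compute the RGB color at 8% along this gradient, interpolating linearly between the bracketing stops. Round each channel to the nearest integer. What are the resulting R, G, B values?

(164, 151, 166)

8% lies between the 0% and 18% stops, so the local fraction is t = (8 − 0)/(18 − 0) = 8/18 ≈ 0.4444.
R = 241 + 0.4444 × (68 − 241) = 164.119 → 164
G = 78 + 0.4444 × (243 − 78) = 151.326 → 151
B = 206 + 0.4444 × (115 − 206) = 165.56 → 166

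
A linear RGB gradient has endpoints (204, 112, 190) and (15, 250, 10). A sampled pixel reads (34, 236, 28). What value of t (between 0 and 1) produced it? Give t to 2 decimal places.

Invert the lerp on the R channel (largest span, 189): t = (34 − 204) / (15 − 204) = -170/-189 = 0.89947.
Check on G: (236 − 112)/(250 − 112) = 0.8986 ✓

0.90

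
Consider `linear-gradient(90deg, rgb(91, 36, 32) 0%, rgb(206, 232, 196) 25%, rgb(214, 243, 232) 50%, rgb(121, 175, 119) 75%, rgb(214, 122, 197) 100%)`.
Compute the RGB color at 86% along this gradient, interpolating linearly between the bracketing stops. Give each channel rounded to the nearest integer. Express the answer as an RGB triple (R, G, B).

86% lies between the 75% and 100% stops, so the local fraction is t = (86 − 75)/(100 − 75) = 11/25 ≈ 0.44.
R = 121 + 0.44 × (214 − 121) = 161.92 → 162
G = 175 + 0.44 × (122 − 175) = 151.68 → 152
B = 119 + 0.44 × (197 − 119) = 153.32 → 153

(162, 152, 153)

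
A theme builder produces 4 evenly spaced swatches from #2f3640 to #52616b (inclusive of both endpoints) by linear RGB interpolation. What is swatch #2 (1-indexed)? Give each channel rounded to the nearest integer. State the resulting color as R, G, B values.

With 4 swatches and endpoints inclusive, swatch 2 sits at t = (2 − 1)/(4 − 1) = 1/3 ≈ 0.3333.
#2f3640 → (47, 54, 64); #52616b → (82, 97, 107).
R = 47 + 0.3333 × (82 − 47) = 58.666 → 59
G = 54 + 0.3333 × (97 − 54) = 68.332 → 68
B = 64 + 0.3333 × (107 − 64) = 78.332 → 78

(59, 68, 78)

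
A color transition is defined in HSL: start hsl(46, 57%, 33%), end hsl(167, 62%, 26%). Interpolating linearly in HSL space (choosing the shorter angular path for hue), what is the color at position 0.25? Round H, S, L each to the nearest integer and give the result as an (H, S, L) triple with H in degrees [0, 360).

Hue arc: Δh = 167 − 46 = 121° (|Δh| ≤ 180, already the shorter path).
H = 46 + 0.25 × (121) = 76.25 → 76°
S = 57 + 0.25 × (62 − 57) = 58.25 → 58%
L = 33 + 0.25 × (26 − 33) = 31.25 → 31%

(76, 58, 31)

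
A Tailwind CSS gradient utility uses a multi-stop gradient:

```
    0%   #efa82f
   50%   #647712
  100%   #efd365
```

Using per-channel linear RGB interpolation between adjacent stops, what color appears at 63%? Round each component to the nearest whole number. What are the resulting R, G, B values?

63% lies between the 50% and 100% stops, so the local fraction is t = (63 − 50)/(100 − 50) = 13/50 ≈ 0.26.
#647712 → (100, 119, 18); #efd365 → (239, 211, 101).
R = 100 + 0.26 × (239 − 100) = 136.14 → 136
G = 119 + 0.26 × (211 − 119) = 142.92 → 143
B = 18 + 0.26 × (101 − 18) = 39.58 → 40

(136, 143, 40)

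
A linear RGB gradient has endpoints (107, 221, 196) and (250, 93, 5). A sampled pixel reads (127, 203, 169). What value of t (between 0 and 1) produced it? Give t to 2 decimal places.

0.14

Invert the lerp on the B channel (largest span, 191): t = (169 − 196) / (5 − 196) = -27/-191 = 0.14136.
Check on R: (127 − 107)/(250 − 107) = 0.1399 ✓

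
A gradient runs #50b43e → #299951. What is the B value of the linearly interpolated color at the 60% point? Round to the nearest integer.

73

B₁ = 62 (from #50b43e), B₂ = 81 (from #299951).
B = 62 + 0.6 × (81 − 62) = 73.4 → 73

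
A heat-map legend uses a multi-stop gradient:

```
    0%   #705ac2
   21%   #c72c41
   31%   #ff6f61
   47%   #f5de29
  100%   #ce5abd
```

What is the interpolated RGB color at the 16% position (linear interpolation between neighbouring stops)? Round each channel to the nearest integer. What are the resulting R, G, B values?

16% lies between the 0% and 21% stops, so the local fraction is t = (16 − 0)/(21 − 0) = 16/21 ≈ 0.7619.
#705ac2 → (112, 90, 194); #c72c41 → (199, 44, 65).
R = 112 + 0.7619 × (199 − 112) = 178.285 → 178
G = 90 + 0.7619 × (44 − 90) = 54.953 → 55
B = 194 + 0.7619 × (65 − 194) = 95.715 → 96

(178, 55, 96)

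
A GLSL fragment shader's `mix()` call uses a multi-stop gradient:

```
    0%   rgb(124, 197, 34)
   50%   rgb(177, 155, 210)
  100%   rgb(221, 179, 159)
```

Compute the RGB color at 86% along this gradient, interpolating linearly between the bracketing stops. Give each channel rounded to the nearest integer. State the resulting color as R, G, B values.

86% lies between the 50% and 100% stops, so the local fraction is t = (86 − 50)/(100 − 50) = 36/50 ≈ 0.72.
R = 177 + 0.72 × (221 − 177) = 208.68 → 209
G = 155 + 0.72 × (179 − 155) = 172.28 → 172
B = 210 + 0.72 × (159 − 210) = 173.28 → 173

(209, 172, 173)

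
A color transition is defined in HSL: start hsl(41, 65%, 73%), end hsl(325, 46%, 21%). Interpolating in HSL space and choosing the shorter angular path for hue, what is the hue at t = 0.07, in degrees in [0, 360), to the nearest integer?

Hue: 325 − 41 = 284°, but |284| > 180 so the shorter arc goes the other way: Δh = 284 − 360 = -76°.
H = 41 + 0.07 × (-76) = 35.68 → 36°

36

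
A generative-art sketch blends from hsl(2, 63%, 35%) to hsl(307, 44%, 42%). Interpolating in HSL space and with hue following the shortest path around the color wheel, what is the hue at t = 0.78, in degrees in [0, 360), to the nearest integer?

Hue: 307 − 2 = 305°, but |305| > 180 so the shorter arc goes the other way: Δh = 305 − 360 = -55°.
H = 2 + 0.78 × (-55) = -40.9 → -41 → -41 mod 360 = 319°

319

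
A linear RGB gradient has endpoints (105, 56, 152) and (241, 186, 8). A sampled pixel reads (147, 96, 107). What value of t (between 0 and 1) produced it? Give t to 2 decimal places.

Invert the lerp on the B channel (largest span, 144): t = (107 − 152) / (8 − 152) = -45/-144 = 0.3125.
Check on R: (147 − 105)/(241 − 105) = 0.3088 ✓

0.31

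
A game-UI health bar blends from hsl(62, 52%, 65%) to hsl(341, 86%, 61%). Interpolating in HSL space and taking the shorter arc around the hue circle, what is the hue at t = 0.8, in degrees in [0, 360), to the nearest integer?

357

Hue: 341 − 62 = 279°, but |279| > 180 so the shorter arc goes the other way: Δh = 279 − 360 = -81°.
H = 62 + 0.8 × (-81) = -2.8 → -3 → -3 mod 360 = 357°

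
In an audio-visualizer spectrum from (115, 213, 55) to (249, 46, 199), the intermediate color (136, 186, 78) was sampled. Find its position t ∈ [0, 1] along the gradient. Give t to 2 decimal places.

Invert the lerp on the G channel (largest span, 167): t = (186 − 213) / (46 − 213) = -27/-167 = 0.16168.
Check on R: (136 − 115)/(249 − 115) = 0.1567 ✓

0.16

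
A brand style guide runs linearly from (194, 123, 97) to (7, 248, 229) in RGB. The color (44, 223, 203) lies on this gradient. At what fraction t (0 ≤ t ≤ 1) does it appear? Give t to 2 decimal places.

Invert the lerp on the R channel (largest span, 187): t = (44 − 194) / (7 − 194) = -150/-187 = 0.80214.
Check on G: (223 − 123)/(248 − 123) = 0.8 ✓

0.80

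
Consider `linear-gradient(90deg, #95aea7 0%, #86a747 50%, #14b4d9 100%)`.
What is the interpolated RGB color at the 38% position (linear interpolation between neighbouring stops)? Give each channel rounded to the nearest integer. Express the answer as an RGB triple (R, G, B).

38% lies between the 0% and 50% stops, so the local fraction is t = (38 − 0)/(50 − 0) = 38/50 ≈ 0.76.
#95aea7 → (149, 174, 167); #86a747 → (134, 167, 71).
R = 149 + 0.76 × (134 − 149) = 137.6 → 138
G = 174 + 0.76 × (167 − 174) = 168.68 → 169
B = 167 + 0.76 × (71 − 167) = 94.04 → 94

(138, 169, 94)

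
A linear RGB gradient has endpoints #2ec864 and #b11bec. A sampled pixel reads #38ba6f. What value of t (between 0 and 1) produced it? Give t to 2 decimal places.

0.08

Invert the lerp on the G channel (largest span, 173): t = (186 − 200) / (27 − 200) = -14/-173 = 0.080925.
Check on R: (56 − 46)/(177 − 46) = 0.07634 ✓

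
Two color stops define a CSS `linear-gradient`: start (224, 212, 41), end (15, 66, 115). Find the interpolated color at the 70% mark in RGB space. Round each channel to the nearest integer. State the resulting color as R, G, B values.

(78, 110, 93)

70% corresponds to t = 0.7.
R = 224 + 0.7 × (15 − 224) = 224 + 0.7 × -209 = 77.7 → 78
G = 212 + 0.7 × (66 − 212) = 212 + 0.7 × -146 = 109.8 → 110
B = 41 + 0.7 × (115 − 41) = 41 + 0.7 × 74 = 92.8 → 93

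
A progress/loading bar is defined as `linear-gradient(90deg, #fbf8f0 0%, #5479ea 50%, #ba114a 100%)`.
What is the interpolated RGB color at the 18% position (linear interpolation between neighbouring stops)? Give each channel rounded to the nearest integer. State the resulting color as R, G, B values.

18% lies between the 0% and 50% stops, so the local fraction is t = (18 − 0)/(50 − 0) = 18/50 ≈ 0.36.
#fbf8f0 → (251, 248, 240); #5479ea → (84, 121, 234).
R = 251 + 0.36 × (84 − 251) = 190.88 → 191
G = 248 + 0.36 × (121 − 248) = 202.28 → 202
B = 240 + 0.36 × (234 − 240) = 237.84 → 238

(191, 202, 238)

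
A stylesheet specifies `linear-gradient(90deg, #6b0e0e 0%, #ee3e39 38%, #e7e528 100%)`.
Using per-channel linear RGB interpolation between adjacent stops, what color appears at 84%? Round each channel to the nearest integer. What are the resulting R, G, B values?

(233, 186, 44)

84% lies between the 38% and 100% stops, so the local fraction is t = (84 − 38)/(100 − 38) = 46/62 ≈ 0.7419.
#ee3e39 → (238, 62, 57); #e7e528 → (231, 229, 40).
R = 238 + 0.7419 × (231 − 238) = 232.807 → 233
G = 62 + 0.7419 × (229 − 62) = 185.897 → 186
B = 57 + 0.7419 × (40 − 57) = 44.388 → 44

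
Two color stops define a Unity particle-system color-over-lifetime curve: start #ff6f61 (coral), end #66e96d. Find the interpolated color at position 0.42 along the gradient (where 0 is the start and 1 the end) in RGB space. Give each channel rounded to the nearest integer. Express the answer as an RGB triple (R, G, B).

(191, 162, 102)

#ff6f61 → (255, 111, 97); #66e96d → (102, 233, 109).
R = 255 + 0.42 × (102 − 255) = 255 + 0.42 × -153 = 190.74 → 191
G = 111 + 0.42 × (233 − 111) = 111 + 0.42 × 122 = 162.24 → 162
B = 97 + 0.42 × (109 − 97) = 97 + 0.42 × 12 = 102.04 → 102
So the blended color is (191, 162, 102), about #bfa266.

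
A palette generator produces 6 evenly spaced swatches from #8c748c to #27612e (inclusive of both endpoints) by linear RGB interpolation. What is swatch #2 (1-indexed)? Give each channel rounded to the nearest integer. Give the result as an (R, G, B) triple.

(120, 112, 121)

With 6 swatches and endpoints inclusive, swatch 2 sits at t = (2 − 1)/(6 − 1) = 1/5 ≈ 0.2.
#8c748c → (140, 116, 140); #27612e → (39, 97, 46).
R = 140 + 0.2 × (39 − 140) = 119.8 → 120
G = 116 + 0.2 × (97 − 116) = 112.2 → 112
B = 140 + 0.2 × (46 − 140) = 121.2 → 121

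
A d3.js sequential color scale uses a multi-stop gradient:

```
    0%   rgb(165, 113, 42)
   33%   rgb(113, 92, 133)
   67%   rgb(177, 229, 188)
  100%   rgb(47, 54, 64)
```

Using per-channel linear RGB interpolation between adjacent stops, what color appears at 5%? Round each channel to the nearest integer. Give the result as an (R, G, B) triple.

5% lies between the 0% and 33% stops, so the local fraction is t = (5 − 0)/(33 − 0) = 5/33 ≈ 0.1515.
R = 165 + 0.1515 × (113 − 165) = 157.122 → 157
G = 113 + 0.1515 × (92 − 113) = 109.819 → 110
B = 42 + 0.1515 × (133 − 42) = 55.787 → 56

(157, 110, 56)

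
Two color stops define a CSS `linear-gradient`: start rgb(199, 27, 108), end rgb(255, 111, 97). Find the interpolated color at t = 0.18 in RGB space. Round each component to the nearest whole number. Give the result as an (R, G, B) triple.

(209, 42, 106)

R = 199 + 0.18 × (255 − 199) = 199 + 0.18 × 56 = 209.08 → 209
G = 27 + 0.18 × (111 − 27) = 27 + 0.18 × 84 = 42.12 → 42
B = 108 + 0.18 × (97 − 108) = 108 + 0.18 × -11 = 106.02 → 106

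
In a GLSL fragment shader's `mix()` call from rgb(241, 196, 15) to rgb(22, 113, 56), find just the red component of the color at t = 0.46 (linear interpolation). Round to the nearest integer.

140

R = 241 + 0.46 × (22 − 241) = 140.26 → 140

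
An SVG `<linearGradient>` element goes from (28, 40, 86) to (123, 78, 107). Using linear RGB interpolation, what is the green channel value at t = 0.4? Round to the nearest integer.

55

G = 40 + 0.4 × (78 − 40) = 55.2 → 55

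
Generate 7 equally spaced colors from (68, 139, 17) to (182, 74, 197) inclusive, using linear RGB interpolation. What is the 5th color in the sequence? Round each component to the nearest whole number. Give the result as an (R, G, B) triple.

With 7 swatches and endpoints inclusive, swatch 5 sits at t = (5 − 1)/(7 − 1) = 4/6 ≈ 0.6667.
R = 68 + 0.6667 × (182 − 68) = 144.004 → 144
G = 139 + 0.6667 × (74 − 139) = 95.665 → 96
B = 17 + 0.6667 × (197 − 17) = 137.006 → 137

(144, 96, 137)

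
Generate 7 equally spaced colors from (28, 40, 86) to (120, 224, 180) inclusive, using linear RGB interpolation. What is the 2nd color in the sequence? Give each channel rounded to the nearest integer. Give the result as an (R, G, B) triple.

(43, 71, 102)

With 7 swatches and endpoints inclusive, swatch 2 sits at t = (2 − 1)/(7 − 1) = 1/6 ≈ 0.1667.
R = 28 + 0.1667 × (120 − 28) = 43.336 → 43
G = 40 + 0.1667 × (224 − 40) = 70.673 → 71
B = 86 + 0.1667 × (180 − 86) = 101.67 → 102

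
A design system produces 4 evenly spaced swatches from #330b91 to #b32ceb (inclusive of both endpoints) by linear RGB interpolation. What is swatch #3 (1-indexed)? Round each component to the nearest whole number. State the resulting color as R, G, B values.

(136, 33, 205)

With 4 swatches and endpoints inclusive, swatch 3 sits at t = (3 − 1)/(4 − 1) = 2/3 ≈ 0.6667.
#330b91 → (51, 11, 145); #b32ceb → (179, 44, 235).
R = 51 + 0.6667 × (179 − 51) = 136.338 → 136
G = 11 + 0.6667 × (44 − 11) = 33.001 → 33
B = 145 + 0.6667 × (235 − 145) = 205.003 → 205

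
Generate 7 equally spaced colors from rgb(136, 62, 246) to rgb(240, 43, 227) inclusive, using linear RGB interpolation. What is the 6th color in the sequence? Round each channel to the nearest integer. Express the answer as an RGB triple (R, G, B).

(223, 46, 230)

With 7 swatches and endpoints inclusive, swatch 6 sits at t = (6 − 1)/(7 − 1) = 5/6 ≈ 0.8333.
R = 136 + 0.8333 × (240 − 136) = 222.663 → 223
G = 62 + 0.8333 × (43 − 62) = 46.167 → 46
B = 246 + 0.8333 × (227 − 246) = 230.167 → 230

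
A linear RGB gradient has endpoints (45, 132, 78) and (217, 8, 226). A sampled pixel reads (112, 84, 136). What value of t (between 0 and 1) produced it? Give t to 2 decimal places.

Invert the lerp on the R channel (largest span, 172): t = (112 − 45) / (217 − 45) = 67/172 = 0.38953.
Check on G: (84 − 132)/(8 − 132) = 0.3871 ✓

0.39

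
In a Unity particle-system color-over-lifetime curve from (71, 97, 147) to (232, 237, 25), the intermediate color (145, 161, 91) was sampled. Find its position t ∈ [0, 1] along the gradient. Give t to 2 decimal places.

Invert the lerp on the R channel (largest span, 161): t = (145 − 71) / (232 − 71) = 74/161 = 0.45963.
Check on G: (161 − 97)/(237 − 97) = 0.4571 ✓

0.46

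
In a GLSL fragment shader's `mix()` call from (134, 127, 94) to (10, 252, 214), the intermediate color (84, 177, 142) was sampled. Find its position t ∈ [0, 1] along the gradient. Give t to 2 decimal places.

Invert the lerp on the G channel (largest span, 125): t = (177 − 127) / (252 − 127) = 50/125 = 0.4.
Check on R: (84 − 134)/(10 − 134) = 0.4032 ✓

0.40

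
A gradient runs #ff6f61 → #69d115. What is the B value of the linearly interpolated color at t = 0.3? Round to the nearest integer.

74

B₁ = 97 (from #ff6f61), B₂ = 21 (from #69d115).
B = 97 + 0.3 × (21 − 97) = 74.2 → 74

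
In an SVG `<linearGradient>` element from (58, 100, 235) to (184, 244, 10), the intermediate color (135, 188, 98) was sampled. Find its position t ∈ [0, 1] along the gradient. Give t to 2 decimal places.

0.61

Invert the lerp on the B channel (largest span, 225): t = (98 − 235) / (10 − 235) = -137/-225 = 0.60889.
Check on R: (135 − 58)/(184 − 58) = 0.6111 ✓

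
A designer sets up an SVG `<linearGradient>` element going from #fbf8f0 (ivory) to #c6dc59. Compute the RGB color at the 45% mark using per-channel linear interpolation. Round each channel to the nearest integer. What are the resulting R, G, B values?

(227, 235, 172)

#fbf8f0 → (251, 248, 240); #c6dc59 → (198, 220, 89).
45% corresponds to t = 0.45.
R = 251 + 0.45 × (198 − 251) = 251 + 0.45 × -53 = 227.15 → 227
G = 248 + 0.45 × (220 − 248) = 248 + 0.45 × -28 = 235.4 → 235
B = 240 + 0.45 × (89 − 240) = 240 + 0.45 × -151 = 172.05 → 172
So the blended color is (227, 235, 172), about #e3ebac.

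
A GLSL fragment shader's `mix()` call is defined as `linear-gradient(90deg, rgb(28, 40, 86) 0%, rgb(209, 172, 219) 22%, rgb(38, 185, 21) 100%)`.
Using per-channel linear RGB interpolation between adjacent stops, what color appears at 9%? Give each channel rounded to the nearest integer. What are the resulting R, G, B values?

9% lies between the 0% and 22% stops, so the local fraction is t = (9 − 0)/(22 − 0) = 9/22 ≈ 0.4091.
R = 28 + 0.4091 × (209 − 28) = 102.047 → 102
G = 40 + 0.4091 × (172 − 40) = 94.001 → 94
B = 86 + 0.4091 × (219 − 86) = 140.41 → 140

(102, 94, 140)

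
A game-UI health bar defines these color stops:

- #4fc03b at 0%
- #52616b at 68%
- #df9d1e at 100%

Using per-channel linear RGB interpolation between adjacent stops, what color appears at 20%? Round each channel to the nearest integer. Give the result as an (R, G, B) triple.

(80, 164, 73)

20% lies between the 0% and 68% stops, so the local fraction is t = (20 − 0)/(68 − 0) = 20/68 ≈ 0.2941.
#4fc03b → (79, 192, 59); #52616b → (82, 97, 107).
R = 79 + 0.2941 × (82 − 79) = 79.882 → 80
G = 192 + 0.2941 × (97 − 192) = 164.06 → 164
B = 59 + 0.2941 × (107 − 59) = 73.117 → 73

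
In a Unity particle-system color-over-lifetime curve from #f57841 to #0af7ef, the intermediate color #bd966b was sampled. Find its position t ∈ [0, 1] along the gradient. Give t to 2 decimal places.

Invert the lerp on the R channel (largest span, 235): t = (189 − 245) / (10 − 245) = -56/-235 = 0.2383.
Check on G: (150 − 120)/(247 − 120) = 0.2362 ✓

0.24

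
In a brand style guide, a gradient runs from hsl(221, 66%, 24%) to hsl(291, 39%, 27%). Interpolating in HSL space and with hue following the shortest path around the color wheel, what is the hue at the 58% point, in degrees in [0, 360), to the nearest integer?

262

Hue arc: Δh = 291 − 221 = 70° (|Δh| ≤ 180, already the shorter path).
H = 221 + 0.58 × (70) = 261.6 → 262°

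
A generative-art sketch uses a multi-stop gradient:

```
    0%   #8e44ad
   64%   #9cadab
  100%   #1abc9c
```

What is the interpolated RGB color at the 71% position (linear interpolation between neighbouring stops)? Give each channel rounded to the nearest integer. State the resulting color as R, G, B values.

71% lies between the 64% and 100% stops, so the local fraction is t = (71 − 64)/(100 − 64) = 7/36 ≈ 0.1944.
#9cadab → (156, 173, 171); #1abc9c → (26, 188, 156).
R = 156 + 0.1944 × (26 − 156) = 130.728 → 131
G = 173 + 0.1944 × (188 − 173) = 175.916 → 176
B = 171 + 0.1944 × (156 − 171) = 168.084 → 168

(131, 176, 168)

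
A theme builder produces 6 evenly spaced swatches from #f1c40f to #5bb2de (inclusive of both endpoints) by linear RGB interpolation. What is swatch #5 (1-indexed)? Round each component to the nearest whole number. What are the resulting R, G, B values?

(121, 182, 181)

With 6 swatches and endpoints inclusive, swatch 5 sits at t = (5 − 1)/(6 − 1) = 4/5 ≈ 0.8.
#f1c40f → (241, 196, 15); #5bb2de → (91, 178, 222).
R = 241 + 0.8 × (91 − 241) = 121 → 121
G = 196 + 0.8 × (178 − 196) = 181.6 → 182
B = 15 + 0.8 × (222 − 15) = 180.6 → 181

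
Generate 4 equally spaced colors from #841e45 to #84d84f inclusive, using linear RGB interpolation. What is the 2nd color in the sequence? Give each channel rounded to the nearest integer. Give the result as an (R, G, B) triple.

(132, 92, 72)

With 4 swatches and endpoints inclusive, swatch 2 sits at t = (2 − 1)/(4 − 1) = 1/3 ≈ 0.3333.
#841e45 → (132, 30, 69); #84d84f → (132, 216, 79).
R = 132 + 0.3333 × (132 − 132) = 132 → 132
G = 30 + 0.3333 × (216 − 30) = 91.994 → 92
B = 69 + 0.3333 × (79 − 69) = 72.333 → 72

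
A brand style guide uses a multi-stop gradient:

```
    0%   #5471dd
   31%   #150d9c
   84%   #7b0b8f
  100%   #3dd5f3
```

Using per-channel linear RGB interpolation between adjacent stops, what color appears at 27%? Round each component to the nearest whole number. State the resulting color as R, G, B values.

27% lies between the 0% and 31% stops, so the local fraction is t = (27 − 0)/(31 − 0) = 27/31 ≈ 0.871.
#5471dd → (84, 113, 221); #150d9c → (21, 13, 156).
R = 84 + 0.871 × (21 − 84) = 29.127 → 29
G = 113 + 0.871 × (13 − 113) = 25.9 → 26
B = 221 + 0.871 × (156 − 221) = 164.385 → 164

(29, 26, 164)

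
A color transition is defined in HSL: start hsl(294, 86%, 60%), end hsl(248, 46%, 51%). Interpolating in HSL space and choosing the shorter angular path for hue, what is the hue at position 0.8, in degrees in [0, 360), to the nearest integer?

257

Hue arc: Δh = 248 − 294 = -46° (|Δh| ≤ 180, already the shorter path).
H = 294 + 0.8 × (-46) = 257.2 → 257°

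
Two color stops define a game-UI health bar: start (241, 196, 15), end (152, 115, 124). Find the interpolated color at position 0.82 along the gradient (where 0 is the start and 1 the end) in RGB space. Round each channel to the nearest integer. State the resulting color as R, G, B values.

(168, 130, 104)

R = 241 + 0.82 × (152 − 241) = 241 + 0.82 × -89 = 168.02 → 168
G = 196 + 0.82 × (115 − 196) = 196 + 0.82 × -81 = 129.58 → 130
B = 15 + 0.82 × (124 − 15) = 15 + 0.82 × 109 = 104.38 → 104
So the blended color is (168, 130, 104), about #a88268.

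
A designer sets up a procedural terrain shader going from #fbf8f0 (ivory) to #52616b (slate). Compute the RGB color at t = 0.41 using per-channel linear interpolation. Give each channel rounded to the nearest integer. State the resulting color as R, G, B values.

#fbf8f0 → (251, 248, 240); #52616b → (82, 97, 107).
R = 251 + 0.41 × (82 − 251) = 251 + 0.41 × -169 = 181.71 → 182
G = 248 + 0.41 × (97 − 248) = 248 + 0.41 × -151 = 186.09 → 186
B = 240 + 0.41 × (107 − 240) = 240 + 0.41 × -133 = 185.47 → 185

(182, 186, 185)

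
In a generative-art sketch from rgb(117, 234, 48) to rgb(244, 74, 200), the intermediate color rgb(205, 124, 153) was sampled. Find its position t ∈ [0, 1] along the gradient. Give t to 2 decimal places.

Invert the lerp on the G channel (largest span, 160): t = (124 − 234) / (74 − 234) = -110/-160 = 0.6875.
Check on R: (205 − 117)/(244 − 117) = 0.6929 ✓

0.69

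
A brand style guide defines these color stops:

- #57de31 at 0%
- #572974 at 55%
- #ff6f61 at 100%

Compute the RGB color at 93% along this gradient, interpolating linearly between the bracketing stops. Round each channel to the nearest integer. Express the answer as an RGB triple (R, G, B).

(229, 100, 100)

93% lies between the 55% and 100% stops, so the local fraction is t = (93 − 55)/(100 − 55) = 38/45 ≈ 0.8444.
#572974 → (87, 41, 116); #ff6f61 → (255, 111, 97).
R = 87 + 0.8444 × (255 − 87) = 228.859 → 229
G = 41 + 0.8444 × (111 − 41) = 100.108 → 100
B = 116 + 0.8444 × (97 − 116) = 99.956 → 100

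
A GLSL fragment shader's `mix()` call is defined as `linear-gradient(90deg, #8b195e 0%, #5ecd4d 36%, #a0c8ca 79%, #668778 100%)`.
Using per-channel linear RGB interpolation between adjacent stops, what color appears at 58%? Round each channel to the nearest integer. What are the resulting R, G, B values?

(128, 202, 141)

58% lies between the 36% and 79% stops, so the local fraction is t = (58 − 36)/(79 − 36) = 22/43 ≈ 0.5116.
#5ecd4d → (94, 205, 77); #a0c8ca → (160, 200, 202).
R = 94 + 0.5116 × (160 − 94) = 127.766 → 128
G = 205 + 0.5116 × (200 − 205) = 202.442 → 202
B = 77 + 0.5116 × (202 − 77) = 140.95 → 141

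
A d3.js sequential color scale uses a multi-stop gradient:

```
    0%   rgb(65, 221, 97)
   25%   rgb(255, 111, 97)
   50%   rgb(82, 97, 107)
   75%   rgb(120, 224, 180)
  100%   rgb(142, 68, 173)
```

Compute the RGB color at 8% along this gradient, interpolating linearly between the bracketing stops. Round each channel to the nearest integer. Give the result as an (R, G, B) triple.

8% lies between the 0% and 25% stops, so the local fraction is t = (8 − 0)/(25 − 0) = 8/25 ≈ 0.32.
R = 65 + 0.32 × (255 − 65) = 125.8 → 126
G = 221 + 0.32 × (111 − 221) = 185.8 → 186
B = 97 + 0.32 × (97 − 97) = 97 → 97

(126, 186, 97)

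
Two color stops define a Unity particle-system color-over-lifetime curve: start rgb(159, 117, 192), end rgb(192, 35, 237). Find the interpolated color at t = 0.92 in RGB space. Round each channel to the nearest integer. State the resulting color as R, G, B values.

R = 159 + 0.92 × (192 − 159) = 159 + 0.92 × 33 = 189.36 → 189
G = 117 + 0.92 × (35 − 117) = 117 + 0.92 × -82 = 41.56 → 42
B = 192 + 0.92 × (237 − 192) = 192 + 0.92 × 45 = 233.4 → 233

(189, 42, 233)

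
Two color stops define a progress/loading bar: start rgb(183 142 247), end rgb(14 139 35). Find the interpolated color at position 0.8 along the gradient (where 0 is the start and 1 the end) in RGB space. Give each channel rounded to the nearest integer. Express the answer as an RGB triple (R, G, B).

R = 183 + 0.8 × (14 − 183) = 183 + 0.8 × -169 = 47.8 → 48
G = 142 + 0.8 × (139 − 142) = 142 + 0.8 × -3 = 139.6 → 140
B = 247 + 0.8 × (35 − 247) = 247 + 0.8 × -212 = 77.4 → 77
So the blended color is (48, 140, 77), about #308c4d.

(48, 140, 77)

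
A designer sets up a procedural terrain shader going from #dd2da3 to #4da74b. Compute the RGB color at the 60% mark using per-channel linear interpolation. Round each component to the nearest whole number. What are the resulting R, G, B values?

(135, 118, 110)

#dd2da3 → (221, 45, 163); #4da74b → (77, 167, 75).
60% corresponds to t = 0.6.
R = 221 + 0.6 × (77 − 221) = 221 + 0.6 × -144 = 134.6 → 135
G = 45 + 0.6 × (167 − 45) = 45 + 0.6 × 122 = 118.2 → 118
B = 163 + 0.6 × (75 − 163) = 163 + 0.6 × -88 = 110.2 → 110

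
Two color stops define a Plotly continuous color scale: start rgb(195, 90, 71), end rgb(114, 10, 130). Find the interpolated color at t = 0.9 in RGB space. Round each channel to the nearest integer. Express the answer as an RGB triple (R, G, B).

R = 195 + 0.9 × (114 − 195) = 195 + 0.9 × -81 = 122.1 → 122
G = 90 + 0.9 × (10 − 90) = 90 + 0.9 × -80 = 18 → 18
B = 71 + 0.9 × (130 − 71) = 71 + 0.9 × 59 = 124.1 → 124
So the blended color is (122, 18, 124), about #7a127c.

(122, 18, 124)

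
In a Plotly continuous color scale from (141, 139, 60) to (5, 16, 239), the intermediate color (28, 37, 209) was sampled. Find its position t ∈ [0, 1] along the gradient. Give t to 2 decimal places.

Invert the lerp on the B channel (largest span, 179): t = (209 − 60) / (239 − 60) = 149/179 = 0.8324.
Check on R: (28 − 141)/(5 − 141) = 0.8309 ✓

0.83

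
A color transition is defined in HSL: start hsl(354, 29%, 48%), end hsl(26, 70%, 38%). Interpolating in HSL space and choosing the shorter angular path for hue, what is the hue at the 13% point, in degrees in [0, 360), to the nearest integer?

Hue: 26 − 354 = -328°, but |-328| > 180 so the shorter arc goes the other way: Δh = -328 + 360 = 32°.
H = 354 + 0.13 × (32) = 358.16 → 358°

358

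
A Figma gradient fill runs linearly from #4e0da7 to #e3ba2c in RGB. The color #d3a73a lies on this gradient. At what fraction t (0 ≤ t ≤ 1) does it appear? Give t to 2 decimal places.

0.89

Invert the lerp on the G channel (largest span, 173): t = (167 − 13) / (186 − 13) = 154/173 = 0.89017.
Check on R: (211 − 78)/(227 − 78) = 0.8926 ✓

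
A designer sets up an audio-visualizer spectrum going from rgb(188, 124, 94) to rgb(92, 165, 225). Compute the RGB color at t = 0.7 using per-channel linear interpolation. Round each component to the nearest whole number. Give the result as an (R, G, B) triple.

R = 188 + 0.7 × (92 − 188) = 188 + 0.7 × -96 = 120.8 → 121
G = 124 + 0.7 × (165 − 124) = 124 + 0.7 × 41 = 152.7 → 153
B = 94 + 0.7 × (225 − 94) = 94 + 0.7 × 131 = 185.7 → 186

(121, 153, 186)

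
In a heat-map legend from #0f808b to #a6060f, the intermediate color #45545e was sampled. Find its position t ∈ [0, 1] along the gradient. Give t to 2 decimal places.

Invert the lerp on the R channel (largest span, 151): t = (69 − 15) / (166 − 15) = 54/151 = 0.35762.
Check on G: (84 − 128)/(6 − 128) = 0.3607 ✓

0.36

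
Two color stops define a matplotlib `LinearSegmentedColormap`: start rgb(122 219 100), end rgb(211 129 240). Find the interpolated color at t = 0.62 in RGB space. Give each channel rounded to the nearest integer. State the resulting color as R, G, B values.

R = 122 + 0.62 × (211 − 122) = 122 + 0.62 × 89 = 177.18 → 177
G = 219 + 0.62 × (129 − 219) = 219 + 0.62 × -90 = 163.2 → 163
B = 100 + 0.62 × (240 − 100) = 100 + 0.62 × 140 = 186.8 → 187

(177, 163, 187)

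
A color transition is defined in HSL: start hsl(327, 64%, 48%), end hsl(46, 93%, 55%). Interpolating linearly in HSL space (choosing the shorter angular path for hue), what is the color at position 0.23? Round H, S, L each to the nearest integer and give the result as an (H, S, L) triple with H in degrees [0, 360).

Hue: 46 − 327 = -281°, but |-281| > 180 so the shorter arc goes the other way: Δh = -281 + 360 = 79°.
H = 327 + 0.23 × (79) = 345.17 → 345°
S = 64 + 0.23 × (93 − 64) = 70.67 → 71%
L = 48 + 0.23 × (55 − 48) = 49.61 → 50%

(345, 71, 50)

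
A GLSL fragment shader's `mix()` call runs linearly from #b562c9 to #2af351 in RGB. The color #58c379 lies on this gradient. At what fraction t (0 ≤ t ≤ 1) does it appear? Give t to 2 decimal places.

0.67

Invert the lerp on the G channel (largest span, 145): t = (195 − 98) / (243 − 98) = 97/145 = 0.66897.
Check on R: (88 − 181)/(42 − 181) = 0.6691 ✓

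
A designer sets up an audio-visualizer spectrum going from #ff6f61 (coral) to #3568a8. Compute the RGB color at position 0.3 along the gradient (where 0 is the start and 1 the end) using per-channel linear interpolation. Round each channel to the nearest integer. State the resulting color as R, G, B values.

(194, 109, 118)

#ff6f61 → (255, 111, 97); #3568a8 → (53, 104, 168).
R = 255 + 0.3 × (53 − 255) = 255 + 0.3 × -202 = 194.4 → 194
G = 111 + 0.3 × (104 − 111) = 111 + 0.3 × -7 = 108.9 → 109
B = 97 + 0.3 × (168 − 97) = 97 + 0.3 × 71 = 118.3 → 118
So the blended color is (194, 109, 118), about #c26d76.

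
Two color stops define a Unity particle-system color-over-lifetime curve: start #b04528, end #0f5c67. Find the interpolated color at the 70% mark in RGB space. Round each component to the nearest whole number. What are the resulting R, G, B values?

#b04528 → (176, 69, 40); #0f5c67 → (15, 92, 103).
70% corresponds to t = 0.7.
R = 176 + 0.7 × (15 − 176) = 176 + 0.7 × -161 = 63.3 → 63
G = 69 + 0.7 × (92 − 69) = 69 + 0.7 × 23 = 85.1 → 85
B = 40 + 0.7 × (103 − 40) = 40 + 0.7 × 63 = 84.1 → 84
So the blended color is (63, 85, 84), about #3f5554.

(63, 85, 84)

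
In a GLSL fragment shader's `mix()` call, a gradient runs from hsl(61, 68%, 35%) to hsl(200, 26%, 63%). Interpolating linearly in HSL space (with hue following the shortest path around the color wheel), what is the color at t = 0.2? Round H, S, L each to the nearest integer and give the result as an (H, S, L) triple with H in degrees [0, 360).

Hue arc: Δh = 200 − 61 = 139° (|Δh| ≤ 180, already the shorter path).
H = 61 + 0.2 × (139) = 88.8 → 89°
S = 68 + 0.2 × (26 − 68) = 59.6 → 60%
L = 35 + 0.2 × (63 − 35) = 40.6 → 41%

(89, 60, 41)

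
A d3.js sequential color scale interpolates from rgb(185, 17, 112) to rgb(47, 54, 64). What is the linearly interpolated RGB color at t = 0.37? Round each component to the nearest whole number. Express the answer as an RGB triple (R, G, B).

(134, 31, 94)

R = 185 + 0.37 × (47 − 185) = 185 + 0.37 × -138 = 133.94 → 134
G = 17 + 0.37 × (54 − 17) = 17 + 0.37 × 37 = 30.69 → 31
B = 112 + 0.37 × (64 − 112) = 112 + 0.37 × -48 = 94.24 → 94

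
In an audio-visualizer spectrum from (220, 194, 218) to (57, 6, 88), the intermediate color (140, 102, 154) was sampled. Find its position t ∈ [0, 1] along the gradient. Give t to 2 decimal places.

Invert the lerp on the G channel (largest span, 188): t = (102 − 194) / (6 − 194) = -92/-188 = 0.48936.
Check on R: (140 − 220)/(57 − 220) = 0.4908 ✓

0.49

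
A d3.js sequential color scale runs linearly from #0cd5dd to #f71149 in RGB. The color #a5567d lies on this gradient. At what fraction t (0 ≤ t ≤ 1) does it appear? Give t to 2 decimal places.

0.65

Invert the lerp on the R channel (largest span, 235): t = (165 − 12) / (247 − 12) = 153/235 = 0.65106.
Check on G: (86 − 213)/(17 − 213) = 0.648 ✓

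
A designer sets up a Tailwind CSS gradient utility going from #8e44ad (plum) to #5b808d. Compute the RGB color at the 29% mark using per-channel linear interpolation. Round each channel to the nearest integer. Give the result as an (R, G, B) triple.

#8e44ad → (142, 68, 173); #5b808d → (91, 128, 141).
29% corresponds to t = 0.29.
R = 142 + 0.29 × (91 − 142) = 142 + 0.29 × -51 = 127.21 → 127
G = 68 + 0.29 × (128 − 68) = 68 + 0.29 × 60 = 85.4 → 85
B = 173 + 0.29 × (141 − 173) = 173 + 0.29 × -32 = 163.72 → 164

(127, 85, 164)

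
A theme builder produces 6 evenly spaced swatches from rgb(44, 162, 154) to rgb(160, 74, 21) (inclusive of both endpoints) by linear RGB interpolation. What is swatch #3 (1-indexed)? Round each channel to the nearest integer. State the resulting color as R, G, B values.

With 6 swatches and endpoints inclusive, swatch 3 sits at t = (3 − 1)/(6 − 1) = 2/5 ≈ 0.4.
R = 44 + 0.4 × (160 − 44) = 90.4 → 90
G = 162 + 0.4 × (74 − 162) = 126.8 → 127
B = 154 + 0.4 × (21 − 154) = 100.8 → 101

(90, 127, 101)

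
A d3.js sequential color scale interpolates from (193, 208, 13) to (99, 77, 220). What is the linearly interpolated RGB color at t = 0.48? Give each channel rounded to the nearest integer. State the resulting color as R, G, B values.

(148, 145, 112)

R = 193 + 0.48 × (99 − 193) = 193 + 0.48 × -94 = 147.88 → 148
G = 208 + 0.48 × (77 − 208) = 208 + 0.48 × -131 = 145.12 → 145
B = 13 + 0.48 × (220 − 13) = 13 + 0.48 × 207 = 112.36 → 112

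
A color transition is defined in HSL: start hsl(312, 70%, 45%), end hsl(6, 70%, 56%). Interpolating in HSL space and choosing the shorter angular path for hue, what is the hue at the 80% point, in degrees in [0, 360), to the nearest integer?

355

Hue: 6 − 312 = -306°, but |-306| > 180 so the shorter arc goes the other way: Δh = -306 + 360 = 54°.
H = 312 + 0.8 × (54) = 355.2 → 355°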